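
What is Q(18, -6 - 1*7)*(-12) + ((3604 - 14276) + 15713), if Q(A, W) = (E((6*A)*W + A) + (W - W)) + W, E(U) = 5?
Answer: 5137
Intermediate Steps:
Q(A, W) = 5 + W (Q(A, W) = (5 + (W - W)) + W = (5 + 0) + W = 5 + W)
Q(18, -6 - 1*7)*(-12) + ((3604 - 14276) + 15713) = (5 + (-6 - 1*7))*(-12) + ((3604 - 14276) + 15713) = (5 + (-6 - 7))*(-12) + (-10672 + 15713) = (5 - 13)*(-12) + 5041 = -8*(-12) + 5041 = 96 + 5041 = 5137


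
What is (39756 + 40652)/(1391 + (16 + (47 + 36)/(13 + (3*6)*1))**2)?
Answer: 9659011/208999 ≈ 46.216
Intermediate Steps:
(39756 + 40652)/(1391 + (16 + (47 + 36)/(13 + (3*6)*1))**2) = 80408/(1391 + (16 + 83/(13 + 18*1))**2) = 80408/(1391 + (16 + 83/(13 + 18))**2) = 80408/(1391 + (16 + 83/31)**2) = 80408/(1391 + (579/31)**2) = 80408/(1391 + 335241/961) = 80408/(1671992/961) = 80408*(961/1671992) = 9659011/208999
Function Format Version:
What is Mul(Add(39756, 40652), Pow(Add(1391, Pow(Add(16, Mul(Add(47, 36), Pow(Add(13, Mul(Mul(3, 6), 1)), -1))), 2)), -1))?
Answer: Rational(9659011, 208999) ≈ 46.216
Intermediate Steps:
Mul(Add(39756, 40652), Pow(Add(1391, Pow(Add(16, Mul(Add(47, 36), Pow(Add(13, Mul(Mul(3, 6), 1)), -1))), 2)), -1)) = Mul(80408, Pow(Add(1391, Pow(Add(16, Mul(83, Pow(Add(13, Mul(18, 1)), -1))), 2)), -1)) = Mul(80408, Pow(Add(1391, Pow(Add(16, Mul(83, Pow(Add(13, 18), -1))), 2)), -1)) = Mul(80408, Pow(Add(1391, Pow(Add(16, Mul(83, Pow(31, -1))), 2)), -1)) = Mul(80408, Pow(Add(1391, Pow(Add(16, Mul(83, Rational(1, 31))), 2)), -1)) = Mul(80408, Pow(Add(1391, Pow(Add(16, Rational(83, 31)), 2)), -1)) = Mul(80408, Pow(Add(1391, Pow(Rational(579, 31), 2)), -1)) = Mul(80408, Pow(Add(1391, Rational(335241, 961)), -1)) = Mul(80408, Pow(Rational(1671992, 961), -1)) = Mul(80408, Rational(961, 1671992)) = Rational(9659011, 208999)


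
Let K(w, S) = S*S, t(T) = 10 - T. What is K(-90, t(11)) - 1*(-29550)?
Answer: 29551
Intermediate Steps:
K(w, S) = S²
K(-90, t(11)) - 1*(-29550) = (10 - 1*11)² - 1*(-29550) = (10 - 11)² + 29550 = (-1)² + 29550 = 1 + 29550 = 29551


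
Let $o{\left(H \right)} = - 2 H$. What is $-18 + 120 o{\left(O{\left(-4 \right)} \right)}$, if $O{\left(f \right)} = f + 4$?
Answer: $-18$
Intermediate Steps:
$O{\left(f \right)} = 4 + f$
$-18 + 120 o{\left(O{\left(-4 \right)} \right)} = -18 + 120 \left(- 2 \left(4 - 4\right)\right) = -18 + 120 \left(\left(-2\right) 0\right) = -18 + 120 \cdot 0 = -18 + 0 = -18$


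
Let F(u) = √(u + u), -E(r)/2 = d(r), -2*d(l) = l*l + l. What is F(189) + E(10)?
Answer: 110 + 3*√42 ≈ 129.44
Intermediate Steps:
d(l) = -l/2 - l²/2 (d(l) = -(l*l + l)/2 = -(l² + l)/2 = -(l + l²)/2 = -l/2 - l²/2)
E(r) = r*(1 + r) (E(r) = -(-1)*r*(1 + r) = r*(1 + r))
F(u) = √2*√u (F(u) = √(2*u) = √2*√u)
F(189) + E(10) = √2*√189 + 10*(1 + 10) = √2*(3*√21) + 10*11 = 3*√42 + 110 = 110 + 3*√42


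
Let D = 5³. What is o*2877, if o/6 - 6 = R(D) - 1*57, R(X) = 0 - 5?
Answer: -966672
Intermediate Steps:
D = 125
R(X) = -5
o = -336 (o = 36 + 6*(-5 - 1*57) = 36 + 6*(-5 - 57) = 36 + 6*(-62) = 36 - 372 = -336)
o*2877 = -336*2877 = -966672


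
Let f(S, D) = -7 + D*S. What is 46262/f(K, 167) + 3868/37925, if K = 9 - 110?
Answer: -844608859/319973225 ≈ -2.6396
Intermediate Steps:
K = -101
46262/f(K, 167) + 3868/37925 = 46262/(-7 + 167*(-101)) + 3868/37925 = 46262/(-7 - 16867) + 3868*(1/37925) = 46262/(-16874) + 3868/37925 = 46262*(-1/16874) + 3868/37925 = -23131/8437 + 3868/37925 = -844608859/319973225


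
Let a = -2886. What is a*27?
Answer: -77922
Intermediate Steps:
a*27 = -2886*27 = -77922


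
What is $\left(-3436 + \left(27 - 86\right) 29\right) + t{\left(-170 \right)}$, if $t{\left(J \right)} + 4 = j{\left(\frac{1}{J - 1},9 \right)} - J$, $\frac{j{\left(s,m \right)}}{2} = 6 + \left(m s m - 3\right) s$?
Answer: $- \frac{5381383}{1083} \approx -4969.0$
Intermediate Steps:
$j{\left(s,m \right)} = 12 + 2 s \left(-3 + s m^{2}\right)$ ($j{\left(s,m \right)} = 2 \left(6 + \left(m s m - 3\right) s\right) = 2 \left(6 + \left(s m^{2} - 3\right) s\right) = 2 \left(6 + \left(-3 + s m^{2}\right) s\right) = 2 \left(6 + s \left(-3 + s m^{2}\right)\right) = 12 + 2 s \left(-3 + s m^{2}\right)$)
$t{\left(J \right)} = 8 - J - \frac{6}{-1 + J} + \frac{162}{\left(-1 + J\right)^{2}}$ ($t{\left(J \right)} = -4 - \left(-12 + J + \frac{6}{J - 1} - 2 \cdot 9^{2} \left(\frac{1}{J - 1}\right)^{2}\right) = -4 - \left(-12 + J - \frac{162}{\left(-1 + J\right)^{2}} + \frac{6}{-1 + J}\right) = 8 - J - \frac{6}{-1 + J} + \frac{162}{\left(-1 + J\right)^{2}}$)
$\left(-3436 + \left(27 - 86\right) 29\right) + t{\left(-170 \right)} = \left(-3436 + \left(27 - 86\right) 29\right) + \frac{176 - \left(-170\right)^{3} - -3910 + 10 \left(-170\right)^{2}}{1 + \left(-170\right)^{2} - -340} = \left(-3436 - 1711\right) + \frac{176 - -4913000 + 3910 + 10 \cdot 28900}{1 + 28900 + 340} = \left(-3436 - 1711\right) + \frac{176 + 4913000 + 3910 + 289000}{29241} = -5147 + \frac{1}{29241} \cdot 5206086 = -5147 + \frac{192818}{1083} = - \frac{5381383}{1083}$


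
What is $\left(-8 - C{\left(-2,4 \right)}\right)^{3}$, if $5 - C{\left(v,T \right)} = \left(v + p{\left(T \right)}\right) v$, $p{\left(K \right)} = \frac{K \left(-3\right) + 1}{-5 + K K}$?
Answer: $-343$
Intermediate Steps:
$p{\left(K \right)} = \frac{1 - 3 K}{-5 + K^{2}}$ ($p{\left(K \right)} = \frac{- 3 K + 1}{-5 + K^{2}} = \frac{1 - 3 K}{-5 + K^{2}}$)
$C{\left(v,T \right)} = 5 - v \left(v + \frac{1 - 3 T}{-5 + T^{2}}\right)$ ($C{\left(v,T \right)} = 5 - \left(v + \frac{1 - 3 T}{-5 + T^{2}}\right) v = 5 - v \left(v + \frac{1 - 3 T}{-5 + T^{2}}\right)$)
$\left(-8 - C{\left(-2,4 \right)}\right)^{3} = \left(-8 - \frac{- 2 \left(-1 + 3 \cdot 4\right) + \left(-5 + 4^{2}\right) \left(5 - \left(-2\right)^{2}\right)}{-5 + 4^{2}}\right)^{3} = \left(-8 - \frac{- 2 \left(-1 + 12\right) + \left(-5 + 16\right) \left(5 - 4\right)}{-5 + 16}\right)^{3} = \left(-8 - \frac{\left(-2\right) 11 + 11 \left(5 - 4\right)}{11}\right)^{3} = \left(-8 - \frac{-22 + 11 \cdot 1}{11}\right)^{3} = \left(-8 - \frac{-22 + 11}{11}\right)^{3} = \left(-8 - \frac{1}{11} \left(-11\right)\right)^{3} = \left(-8 - -1\right)^{3} = \left(-8 + 1\right)^{3} = \left(-7\right)^{3} = -343$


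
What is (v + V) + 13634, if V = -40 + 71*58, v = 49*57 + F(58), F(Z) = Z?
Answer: 20563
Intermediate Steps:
v = 2851 (v = 49*57 + 58 = 2793 + 58 = 2851)
V = 4078 (V = -40 + 4118 = 4078)
(v + V) + 13634 = (2851 + 4078) + 13634 = 6929 + 13634 = 20563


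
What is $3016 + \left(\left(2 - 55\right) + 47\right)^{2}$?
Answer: $3052$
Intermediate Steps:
$3016 + \left(\left(2 - 55\right) + 47\right)^{2} = 3016 + \left(-53 + 47\right)^{2} = 3016 + \left(-6\right)^{2} = 3016 + 36 = 3052$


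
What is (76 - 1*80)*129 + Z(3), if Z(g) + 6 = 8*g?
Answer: -498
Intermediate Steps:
Z(g) = -6 + 8*g
(76 - 1*80)*129 + Z(3) = (76 - 1*80)*129 + (-6 + 8*3) = (76 - 80)*129 + (-6 + 24) = -4*129 + 18 = -516 + 18 = -498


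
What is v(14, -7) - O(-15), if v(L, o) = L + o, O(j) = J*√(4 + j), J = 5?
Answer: 7 - 5*I*√11 ≈ 7.0 - 16.583*I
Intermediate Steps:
O(j) = 5*√(4 + j)
v(14, -7) - O(-15) = (14 - 7) - 5*√(4 - 15) = 7 - 5*√(-11) = 7 - 5*I*√11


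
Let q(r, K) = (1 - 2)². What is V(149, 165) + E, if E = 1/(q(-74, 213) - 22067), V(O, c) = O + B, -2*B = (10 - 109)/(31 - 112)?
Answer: 14734567/99297 ≈ 148.39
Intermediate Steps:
q(r, K) = 1 (q(r, K) = (-1)² = 1)
B = -11/18 (B = -(10 - 109)/(2*(31 - 112)) = -(-99)/(2*(-81)) = -(-99)*(-1)/(2*81) = -½*11/9 = -11/18 ≈ -0.61111)
V(O, c) = -11/18 + O (V(O, c) = O - 11/18 = -11/18 + O)
E = -1/22066 (E = 1/(1 - 22067) = 1/(-22066) = -1/22066 ≈ -4.5319e-5)
V(149, 165) + E = (-11/18 + 149) - 1/22066 = 2671/18 - 1/22066 = 14734567/99297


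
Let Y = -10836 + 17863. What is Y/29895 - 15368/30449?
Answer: -245461237/910272855 ≈ -0.26966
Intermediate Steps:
Y = 7027
Y/29895 - 15368/30449 = 7027/29895 - 15368/30449 = -245461237/910272855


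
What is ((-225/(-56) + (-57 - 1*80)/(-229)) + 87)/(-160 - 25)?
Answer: -234977/474488 ≈ -0.49522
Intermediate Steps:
((-225/(-56) + (-57 - 1*80)/(-229)) + 87)/(-160 - 25) = ((-225*(-1/56) + (-57 - 80)*(-1/229)) + 87)/(-185) = ((225/56 - 137*(-1/229)) + 87)*(-1/185) = ((225/56 + 137/229) + 87)*(-1/185) = (59197/12824 + 87)*(-1/185) = (1174885/12824)*(-1/185) = -234977/474488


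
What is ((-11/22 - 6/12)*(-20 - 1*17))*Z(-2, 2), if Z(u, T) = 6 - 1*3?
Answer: 111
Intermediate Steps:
Z(u, T) = 3 (Z(u, T) = 6 - 3 = 3)
((-11/22 - 6/12)*(-20 - 1*17))*Z(-2, 2) = ((-11/22 - 6/12)*(-20 - 1*17))*3 = ((-11*1/22 - 6*1/12)*(-20 - 17))*3 = ((-½ - ½)*(-37))*3 = -1*(-37)*3 = 37*3 = 111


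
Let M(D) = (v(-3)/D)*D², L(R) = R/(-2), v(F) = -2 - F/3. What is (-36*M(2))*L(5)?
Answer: -180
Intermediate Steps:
v(F) = -2 - F/3
L(R) = -R/2 (L(R) = R*(-½) = -R/2)
M(D) = -D (M(D) = ((-2 - ⅓*(-3))/D)*D² = ((-2 + 1)/D)*D² = (-1/D)*D² = -D)
(-36*M(2))*L(5) = (-(-36)*2)*(-½*5) = -36*(-2)*(-5/2) = 72*(-5/2) = -180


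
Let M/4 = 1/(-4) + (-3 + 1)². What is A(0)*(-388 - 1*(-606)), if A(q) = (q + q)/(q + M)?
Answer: 0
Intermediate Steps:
M = 15 (M = 4*(1/(-4) + (-3 + 1)²) = 4*(-¼ + (-2)²) = 4*(-¼ + 4) = 4*(15/4) = 15)
A(q) = 2*q/(15 + q) (A(q) = (q + q)/(q + 15) = (2*q)/(15 + q) = 2*q/(15 + q))
A(0)*(-388 - 1*(-606)) = (2*0/(15 + 0))*(-388 - 1*(-606)) = (2*0/15)*(-388 + 606) = (2*0*(1/15))*218 = 0*218 = 0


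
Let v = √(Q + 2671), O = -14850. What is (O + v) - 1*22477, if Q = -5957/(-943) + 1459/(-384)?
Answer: -37327 + √10354597806/1968 ≈ -37275.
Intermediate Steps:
Q = 39637/15744 (Q = -5957*(-1/943) + 1459*(-1/384) = 259/41 - 1459/384 = 39637/15744 ≈ 2.5176)
v = √10354597806/1968 (v = √(39637/15744 + 2671) = √(42091861/15744) = √10354597806/1968 ≈ 51.706)
(O + v) - 1*22477 = (-14850 + √10354597806/1968) - 1*22477 = (-14850 + √10354597806/1968) - 22477 = -37327 + √10354597806/1968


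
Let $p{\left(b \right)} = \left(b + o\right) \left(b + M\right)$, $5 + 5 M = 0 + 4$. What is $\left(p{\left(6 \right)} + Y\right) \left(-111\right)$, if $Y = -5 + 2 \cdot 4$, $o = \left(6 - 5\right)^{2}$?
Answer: $- \frac{24198}{5} \approx -4839.6$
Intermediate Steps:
$M = - \frac{1}{5}$ ($M = -1 + \frac{0 + 4}{5} = -1 + \frac{1}{5} \cdot 4 = -1 + \frac{4}{5} = - \frac{1}{5} \approx -0.2$)
$o = 1$ ($o = 1^{2} = 1$)
$p{\left(b \right)} = \left(1 + b\right) \left(- \frac{1}{5} + b\right)$ ($p{\left(b \right)} = \left(b + 1\right) \left(b - \frac{1}{5}\right) = \left(1 + b\right) \left(- \frac{1}{5} + b\right)$)
$Y = 3$ ($Y = -5 + 8 = 3$)
$\left(p{\left(6 \right)} + Y\right) \left(-111\right) = \left(\left(- \frac{1}{5} + 6^{2} + \frac{4}{5} \cdot 6\right) + 3\right) \left(-111\right) = \left(\left(- \frac{1}{5} + 36 + \frac{24}{5}\right) + 3\right) \left(-111\right) = \left(\frac{203}{5} + 3\right) \left(-111\right) = \frac{218}{5} \left(-111\right) = - \frac{24198}{5}$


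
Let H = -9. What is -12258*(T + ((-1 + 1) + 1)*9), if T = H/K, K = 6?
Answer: -91935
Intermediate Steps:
T = -3/2 (T = -9/6 = -9*⅙ = -3/2 ≈ -1.5000)
-12258*(T + ((-1 + 1) + 1)*9) = -12258*(-3/2 + ((-1 + 1) + 1)*9) = -12258*(-3/2 + (0 + 1)*9) = -12258*(-3/2 + 1*9) = -12258*(-3/2 + 9) = -12258*15/2 = -91935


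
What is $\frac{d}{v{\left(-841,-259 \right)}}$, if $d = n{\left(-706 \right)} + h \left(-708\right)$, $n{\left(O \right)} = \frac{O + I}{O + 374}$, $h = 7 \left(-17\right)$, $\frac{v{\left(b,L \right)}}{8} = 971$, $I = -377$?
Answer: $\frac{27972747}{2578976} \approx 10.846$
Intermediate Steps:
$v{\left(b,L \right)} = 7768$ ($v{\left(b,L \right)} = 8 \cdot 971 = 7768$)
$h = -119$
$n{\left(O \right)} = \frac{-377 + O}{374 + O}$ ($n{\left(O \right)} = \frac{O - 377}{O + 374} = \frac{-377 + O}{374 + O}$)
$d = \frac{27972747}{332}$ ($d = \frac{-377 - 706}{374 - 706} - -84252 = \frac{1}{-332} \left(-1083\right) + 84252 = \left(- \frac{1}{332}\right) \left(-1083\right) + 84252 = \frac{1083}{332} + 84252 = \frac{27972747}{332} \approx 84255.0$)
$\frac{d}{v{\left(-841,-259 \right)}} = \frac{27972747}{332 \cdot 7768} = \frac{27972747}{332} \cdot \frac{1}{7768} = \frac{27972747}{2578976}$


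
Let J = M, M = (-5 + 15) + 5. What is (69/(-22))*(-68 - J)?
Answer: 5727/22 ≈ 260.32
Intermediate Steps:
M = 15 (M = 10 + 5 = 15)
J = 15
(69/(-22))*(-68 - J) = (69/(-22))*(-68 - 1*15) = (69*(-1/22))*(-68 - 15) = -69/22*(-83) = 5727/22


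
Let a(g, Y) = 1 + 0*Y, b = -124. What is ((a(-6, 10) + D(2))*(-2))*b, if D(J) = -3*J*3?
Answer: -4216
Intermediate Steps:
a(g, Y) = 1 (a(g, Y) = 1 + 0 = 1)
D(J) = -9*J
((a(-6, 10) + D(2))*(-2))*b = ((1 - 9*2)*(-2))*(-124) = ((1 - 18)*(-2))*(-124) = -17*(-2)*(-124) = 34*(-124) = -4216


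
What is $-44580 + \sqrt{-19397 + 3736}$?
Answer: $-44580 + i \sqrt{15661} \approx -44580.0 + 125.14 i$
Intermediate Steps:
$-44580 + \sqrt{-19397 + 3736} = -44580 + \sqrt{-15661} = -44580 + i \sqrt{15661}$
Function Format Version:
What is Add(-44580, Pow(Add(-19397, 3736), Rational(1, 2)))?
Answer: Add(-44580, Mul(I, Pow(15661, Rational(1, 2)))) ≈ Add(-44580., Mul(125.14, I))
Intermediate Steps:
Add(-44580, Pow(Add(-19397, 3736), Rational(1, 2))) = Add(-44580, Pow(-15661, Rational(1, 2))) = Add(-44580, Mul(I, Pow(15661, Rational(1, 2))))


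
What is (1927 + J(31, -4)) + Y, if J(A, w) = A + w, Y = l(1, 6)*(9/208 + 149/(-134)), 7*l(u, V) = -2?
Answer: 95323197/48776 ≈ 1954.3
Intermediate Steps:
l(u, V) = -2/7 (l(u, V) = (⅐)*(-2) = -2/7)
Y = 14893/48776 (Y = -2*(9/208 + 149/(-134))/7 = -2*(9*(1/208) + 149*(-1/134))/7 = -2*(9/208 - 149/134)/7 = -2/7*(-14893/13936) = 14893/48776 ≈ 0.30533)
(1927 + J(31, -4)) + Y = (1927 + (31 - 4)) + 14893/48776 = (1927 + 27) + 14893/48776 = 1954 + 14893/48776 = 95323197/48776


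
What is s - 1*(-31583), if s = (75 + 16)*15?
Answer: 32948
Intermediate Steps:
s = 1365 (s = 91*15 = 1365)
s - 1*(-31583) = 1365 - 1*(-31583) = 1365 + 31583 = 32948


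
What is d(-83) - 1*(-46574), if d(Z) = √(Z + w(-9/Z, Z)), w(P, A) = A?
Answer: 46574 + I*√166 ≈ 46574.0 + 12.884*I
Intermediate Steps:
d(Z) = √2*√Z (d(Z) = √(Z + Z) = √(2*Z) = √2*√Z)
d(-83) - 1*(-46574) = √2*√(-83) - 1*(-46574) = √2*(I*√83) + 46574 = I*√166 + 46574 = 46574 + I*√166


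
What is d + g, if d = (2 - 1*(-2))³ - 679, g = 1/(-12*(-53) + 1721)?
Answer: -1449554/2357 ≈ -615.00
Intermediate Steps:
g = 1/2357 (g = 1/(636 + 1721) = 1/2357 ≈ 0.00042427)
d = -615 (d = (2 + 2)³ - 679 = 4³ - 679 = 64 - 679 = -615)
d + g = -615 + 1/2357 = -1449554/2357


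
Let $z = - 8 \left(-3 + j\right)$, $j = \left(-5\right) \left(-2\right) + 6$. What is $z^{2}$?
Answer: $10816$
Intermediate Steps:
$j = 16$ ($j = 10 + 6 = 16$)
$z = -104$ ($z = - 8 \left(-3 + 16\right) = \left(-8\right) 13 = -104$)
$z^{2} = \left(-104\right)^{2} = 10816$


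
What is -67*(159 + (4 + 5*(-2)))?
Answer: -10251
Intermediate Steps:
-67*(159 + (4 + 5*(-2))) = -67*(159 + (4 - 10)) = -67*(159 - 6) = -67*153 = -10251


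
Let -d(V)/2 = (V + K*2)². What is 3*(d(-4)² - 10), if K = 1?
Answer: 162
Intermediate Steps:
d(V) = -2*(2 + V)² (d(V) = -2*(V + 1*2)² = -2*(V + 2)² = -2*(2 + V)²)
3*(d(-4)² - 10) = 3*((-2*(2 - 4)²)² - 10) = 3*((-2*(-2)²)² - 10) = 3*((-2*4)² - 10) = 3*((-8)² - 10) = 3*(64 - 10) = 3*54 = 162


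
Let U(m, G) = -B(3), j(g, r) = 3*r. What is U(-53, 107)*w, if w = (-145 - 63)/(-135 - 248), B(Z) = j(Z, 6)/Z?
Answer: -1248/383 ≈ -3.2585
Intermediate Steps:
B(Z) = 18/Z (B(Z) = (3*6)/Z = 18/Z)
U(m, G) = -6 (U(m, G) = -18/3 = -1*6 = -6)
w = 208/383 (w = -208/(-383) = -208*(-1/383) = 208/383 ≈ 0.54308)
U(-53, 107)*w = -6*208/383 = -1248/383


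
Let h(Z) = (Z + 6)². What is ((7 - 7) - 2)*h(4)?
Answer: -200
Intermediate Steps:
h(Z) = (6 + Z)²
((7 - 7) - 2)*h(4) = ((7 - 7) - 2)*(6 + 4)² = (0 - 2)*10² = -2*100 = -200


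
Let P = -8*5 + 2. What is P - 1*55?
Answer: -93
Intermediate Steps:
P = -38 (P = -40 + 2 = -38)
P - 1*55 = -38 - 1*55 = -38 - 55 = -93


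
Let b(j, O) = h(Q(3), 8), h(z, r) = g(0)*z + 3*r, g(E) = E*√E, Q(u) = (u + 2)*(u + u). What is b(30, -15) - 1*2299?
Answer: -2275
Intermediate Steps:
Q(u) = 2*u*(2 + u) (Q(u) = (2 + u)*(2*u) = 2*u*(2 + u))
g(E) = E^(3/2)
h(z, r) = 3*r (h(z, r) = 0^(3/2)*z + 3*r = 0*z + 3*r = 0 + 3*r = 3*r)
b(j, O) = 24 (b(j, O) = 3*8 = 24)
b(30, -15) - 1*2299 = 24 - 1*2299 = 24 - 2299 = -2275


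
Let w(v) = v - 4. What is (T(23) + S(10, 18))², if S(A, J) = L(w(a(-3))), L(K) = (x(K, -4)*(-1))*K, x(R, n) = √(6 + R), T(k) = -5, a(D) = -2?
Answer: 25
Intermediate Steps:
w(v) = -4 + v
L(K) = -K*√(6 + K) (L(K) = (√(6 + K)*(-1))*K = (-√(6 + K))*K = -K*√(6 + K))
S(A, J) = 0 (S(A, J) = -(-4 - 2)*√(6 + (-4 - 2)) = -1*(-6)*√(6 - 6) = -1*(-6)*√0 = -1*(-6)*0 = 0)
(T(23) + S(10, 18))² = (-5 + 0)² = (-5)² = 25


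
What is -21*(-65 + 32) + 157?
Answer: 850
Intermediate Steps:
-21*(-65 + 32) + 157 = -21*(-33) + 157 = 693 + 157 = 850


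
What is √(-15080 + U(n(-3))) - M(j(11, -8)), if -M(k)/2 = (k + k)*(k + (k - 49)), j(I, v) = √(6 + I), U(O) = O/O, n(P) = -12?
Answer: 136 - 196*√17 + I*√15079 ≈ -672.13 + 122.8*I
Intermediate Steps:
U(O) = 1
M(k) = -4*k*(-49 + 2*k) (M(k) = -2*(k + k)*(k + (k - 49)) = -2*2*k*(k + (-49 + k)) = -2*2*k*(-49 + 2*k) = -4*k*(-49 + 2*k))
√(-15080 + U(n(-3))) - M(j(11, -8)) = √(-15080 + 1) - 4*√(6 + 11)*(49 - 2*√(6 + 11)) = √(-15079) - 4*√17*(49 - 2*√17) = I*√15079 - 4*√17*(49 - 2*√17)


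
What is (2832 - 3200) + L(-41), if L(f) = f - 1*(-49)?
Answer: -360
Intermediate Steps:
L(f) = 49 + f (L(f) = f + 49 = 49 + f)
(2832 - 3200) + L(-41) = (2832 - 3200) + (49 - 41) = -368 + 8 = -360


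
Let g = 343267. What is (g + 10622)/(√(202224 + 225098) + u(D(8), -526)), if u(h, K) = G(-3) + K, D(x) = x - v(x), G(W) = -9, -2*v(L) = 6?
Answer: 189330615/141097 + 353889*√427322/141097 ≈ 2981.4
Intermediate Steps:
v(L) = -3 (v(L) = -½*6 = -3)
D(x) = 3 + x (D(x) = x - 1*(-3) = x + 3 = 3 + x)
u(h, K) = -9 + K
(g + 10622)/(√(202224 + 225098) + u(D(8), -526)) = (343267 + 10622)/(√(202224 + 225098) + (-9 - 526)) = 353889/(√427322 - 535) = 353889/(-535 + √427322)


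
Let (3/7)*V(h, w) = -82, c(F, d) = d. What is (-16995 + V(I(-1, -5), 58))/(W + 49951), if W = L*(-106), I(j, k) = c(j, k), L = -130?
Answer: -51559/191193 ≈ -0.26967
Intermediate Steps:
I(j, k) = k
V(h, w) = -574/3 (V(h, w) = (7/3)*(-82) = -574/3)
W = 13780 (W = -130*(-106) = 13780)
(-16995 + V(I(-1, -5), 58))/(W + 49951) = (-16995 - 574/3)/(13780 + 49951) = -51559/3/63731 = -51559/3*1/63731 = -51559/191193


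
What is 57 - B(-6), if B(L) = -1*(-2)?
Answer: 55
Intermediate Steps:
B(L) = 2
57 - B(-6) = 57 - 1*2 = 57 - 2 = 55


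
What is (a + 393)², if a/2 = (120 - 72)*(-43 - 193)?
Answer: 495641169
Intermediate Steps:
a = -22656 (a = 2*((120 - 72)*(-43 - 193)) = 2*(48*(-236)) = 2*(-11328) = -22656)
(a + 393)² = (-22656 + 393)² = (-22263)² = 495641169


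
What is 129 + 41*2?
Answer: 211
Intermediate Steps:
129 + 41*2 = 129 + 82 = 211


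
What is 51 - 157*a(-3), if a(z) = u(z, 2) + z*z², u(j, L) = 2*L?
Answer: 3662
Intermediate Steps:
a(z) = 4 + z³ (a(z) = 2*2 + z*z² = 4 + z³)
51 - 157*a(-3) = 51 - 157*(4 + (-3)³) = 51 - 157*(4 - 27) = 51 - 157*(-23) = 51 + 3611 = 3662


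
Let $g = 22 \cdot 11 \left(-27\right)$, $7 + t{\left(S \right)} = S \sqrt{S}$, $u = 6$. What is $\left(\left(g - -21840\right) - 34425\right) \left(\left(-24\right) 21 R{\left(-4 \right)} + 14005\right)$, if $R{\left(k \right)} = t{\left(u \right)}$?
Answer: $-335213427 + 57815856 \sqrt{6} \approx -1.9359 \cdot 10^{8}$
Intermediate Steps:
$t{\left(S \right)} = -7 + S^{\frac{3}{2}}$ ($t{\left(S \right)} = -7 + S \sqrt{S} = -7 + S^{\frac{3}{2}}$)
$R{\left(k \right)} = -7 + 6 \sqrt{6}$ ($R{\left(k \right)} = -7 + 6^{\frac{3}{2}} = -7 + 6 \sqrt{6}$)
$g = -6534$ ($g = 242 \left(-27\right) = -6534$)
$\left(\left(g - -21840\right) - 34425\right) \left(\left(-24\right) 21 R{\left(-4 \right)} + 14005\right) = \left(\left(-6534 - -21840\right) - 34425\right) \left(\left(-24\right) 21 \left(-7 + 6 \sqrt{6}\right) + 14005\right) = \left(\left(-6534 + 21840\right) - 34425\right) \left(- 504 \left(-7 + 6 \sqrt{6}\right) + 14005\right) = \left(15306 - 34425\right) \left(\left(3528 - 3024 \sqrt{6}\right) + 14005\right) = - 19119 \left(17533 - 3024 \sqrt{6}\right) = -335213427 + 57815856 \sqrt{6}$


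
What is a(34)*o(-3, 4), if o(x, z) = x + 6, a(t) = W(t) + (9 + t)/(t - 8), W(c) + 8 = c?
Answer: 2157/26 ≈ 82.962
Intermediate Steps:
W(c) = -8 + c
a(t) = -8 + t + (9 + t)/(-8 + t) (a(t) = (-8 + t) + (9 + t)/(t - 8) = (-8 + t) + (9 + t)/(-8 + t) = -8 + t + (9 + t)/(-8 + t))
o(x, z) = 6 + x
a(34)*o(-3, 4) = ((73 + 34² - 15*34)/(-8 + 34))*(6 - 3) = ((73 + 1156 - 510)/26)*3 = ((1/26)*719)*3 = (719/26)*3 = 2157/26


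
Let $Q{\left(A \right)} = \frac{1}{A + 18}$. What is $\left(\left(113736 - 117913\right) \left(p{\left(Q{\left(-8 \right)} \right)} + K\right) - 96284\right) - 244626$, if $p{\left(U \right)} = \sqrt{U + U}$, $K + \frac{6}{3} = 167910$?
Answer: $-701692626 - \frac{4177 \sqrt{5}}{5} \approx -7.0169 \cdot 10^{8}$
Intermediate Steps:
$K = 167908$ ($K = -2 + 167910 = 167908$)
$Q{\left(A \right)} = \frac{1}{18 + A}$
$p{\left(U \right)} = \sqrt{2} \sqrt{U}$ ($p{\left(U \right)} = \sqrt{2 U} = \sqrt{2} \sqrt{U}$)
$\left(\left(113736 - 117913\right) \left(p{\left(Q{\left(-8 \right)} \right)} + K\right) - 96284\right) - 244626 = \left(\left(113736 - 117913\right) \left(\sqrt{2} \sqrt{\frac{1}{18 - 8}} + 167908\right) - 96284\right) - 244626 = \left(- 4177 \left(\sqrt{2} \sqrt{\frac{1}{10}} + 167908\right) - 96284\right) - 244626 = \left(- 4177 \left(\frac{\sqrt{2}}{\sqrt{10}} + 167908\right) - 96284\right) - 244626 = \left(- 4177 \left(\sqrt{2} \frac{\sqrt{10}}{10} + 167908\right) - 96284\right) - 244626 = \left(- 4177 \left(\frac{\sqrt{5}}{5} + 167908\right) - 96284\right) - 244626 = \left(- 4177 \left(167908 + \frac{\sqrt{5}}{5}\right) - 96284\right) - 244626 = \left(\left(-701351716 - \frac{4177 \sqrt{5}}{5}\right) - 96284\right) - 244626 = \left(-701448000 - \frac{4177 \sqrt{5}}{5}\right) - 244626 = -701692626 - \frac{4177 \sqrt{5}}{5}$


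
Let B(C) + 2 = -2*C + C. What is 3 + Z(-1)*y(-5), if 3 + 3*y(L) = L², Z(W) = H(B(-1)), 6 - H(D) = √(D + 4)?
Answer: 47 - 22*√3/3 ≈ 34.298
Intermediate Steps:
B(C) = -2 - C (B(C) = -2 + (-2*C + C) = -2 - C)
H(D) = 6 - √(4 + D) (H(D) = 6 - √(D + 4) = 6 - √(4 + D))
Z(W) = 6 - √3 (Z(W) = 6 - √(4 + (-2 - 1*(-1))) = 6 - √(4 + (-2 + 1)) = 6 - √(4 - 1) = 6 - √3)
y(L) = -1 + L²/3
3 + Z(-1)*y(-5) = 3 + (6 - √3)*(-1 + (⅓)*(-5)²) = 3 + (6 - √3)*(-1 + (⅓)*25) = 3 + (6 - √3)*(-1 + 25/3) = 3 + (6 - √3)*(22/3) = 3 + (44 - 22*√3/3) = 47 - 22*√3/3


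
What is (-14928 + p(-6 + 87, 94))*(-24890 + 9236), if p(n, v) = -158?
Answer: 236156244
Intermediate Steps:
(-14928 + p(-6 + 87, 94))*(-24890 + 9236) = (-14928 - 158)*(-24890 + 9236) = -15086*(-15654) = 236156244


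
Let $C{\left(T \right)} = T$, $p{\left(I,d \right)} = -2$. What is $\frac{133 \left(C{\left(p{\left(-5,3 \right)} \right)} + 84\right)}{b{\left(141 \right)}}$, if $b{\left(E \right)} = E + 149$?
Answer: $\frac{5453}{145} \approx 37.607$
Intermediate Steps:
$b{\left(E \right)} = 149 + E$
$\frac{133 \left(C{\left(p{\left(-5,3 \right)} \right)} + 84\right)}{b{\left(141 \right)}} = \frac{133 \left(-2 + 84\right)}{149 + 141} = \frac{133 \cdot 82}{290} = 10906 \cdot \frac{1}{290} = \frac{5453}{145}$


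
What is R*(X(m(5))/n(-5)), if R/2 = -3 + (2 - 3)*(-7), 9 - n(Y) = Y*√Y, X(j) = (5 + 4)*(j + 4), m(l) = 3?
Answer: 2268/103 - 1260*I*√5/103 ≈ 22.019 - 27.354*I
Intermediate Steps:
X(j) = 36 + 9*j (X(j) = 9*(4 + j) = 36 + 9*j)
n(Y) = 9 - Y^(3/2) (n(Y) = 9 - Y*√Y = 9 - Y^(3/2))
R = 8 (R = 2*(-3 + (2 - 3)*(-7)) = 2*(-3 - 1*(-7)) = 2*(-3 + 7) = 2*4 = 8)
R*(X(m(5))/n(-5)) = 8*((36 + 9*3)/(9 - (-5)^(3/2))) = 8*((36 + 27)/(9 - (-5)*I*√5)) = 8*(63/(9 + 5*I*√5)) = 504/(9 + 5*I*√5)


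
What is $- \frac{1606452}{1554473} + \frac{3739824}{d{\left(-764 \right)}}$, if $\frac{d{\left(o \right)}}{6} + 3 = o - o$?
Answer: $- \frac{5474090724}{26347} \approx -2.0777 \cdot 10^{5}$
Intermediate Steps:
$d{\left(o \right)} = -18$ ($d{\left(o \right)} = -18 + 6 \left(o - o\right) = -18 + 6 \cdot 0 = -18 + 0 = -18$)
$- \frac{1606452}{1554473} + \frac{3739824}{d{\left(-764 \right)}} = - \frac{1606452}{1554473} + \frac{3739824}{-18} = \left(-1606452\right) \frac{1}{1554473} + 3739824 \left(- \frac{1}{18}\right) = - \frac{27228}{26347} - 207768 = - \frac{5474090724}{26347}$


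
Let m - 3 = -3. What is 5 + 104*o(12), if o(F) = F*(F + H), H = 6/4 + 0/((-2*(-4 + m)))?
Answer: 16853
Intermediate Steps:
m = 0 (m = 3 - 3 = 0)
H = 3/2 (H = 6/4 + 0/((-2*(-4 + 0))) = 6*(1/4) + 0/((-2*(-4))) = 3/2 + 0/8 = 3/2 + 0*(1/8) = 3/2 + 0 = 3/2 ≈ 1.5000)
o(F) = F*(3/2 + F) (o(F) = F*(F + 3/2) = F*(3/2 + F))
5 + 104*o(12) = 5 + 104*((1/2)*12*(3 + 2*12)) = 5 + 104*((1/2)*12*(3 + 24)) = 5 + 104*((1/2)*12*27) = 5 + 104*162 = 5 + 16848 = 16853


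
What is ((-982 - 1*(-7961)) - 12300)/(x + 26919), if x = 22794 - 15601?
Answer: -5321/34112 ≈ -0.15599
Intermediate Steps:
x = 7193
((-982 - 1*(-7961)) - 12300)/(x + 26919) = ((-982 - 1*(-7961)) - 12300)/(7193 + 26919) = ((-982 + 7961) - 12300)/34112 = (6979 - 12300)*(1/34112) = -5321*1/34112 = -5321/34112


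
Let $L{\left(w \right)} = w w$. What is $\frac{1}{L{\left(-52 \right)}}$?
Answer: $\frac{1}{2704} \approx 0.00036982$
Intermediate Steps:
$L{\left(w \right)} = w^{2}$
$\frac{1}{L{\left(-52 \right)}} = \frac{1}{\left(-52\right)^{2}} = \frac{1}{2704}$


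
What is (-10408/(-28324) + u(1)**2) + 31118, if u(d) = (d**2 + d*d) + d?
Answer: 220412889/7081 ≈ 31127.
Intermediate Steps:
u(d) = d + 2*d**2 (u(d) = (d**2 + d**2) + d = 2*d**2 + d = d + 2*d**2)
(-10408/(-28324) + u(1)**2) + 31118 = (-10408/(-28324) + (1*(1 + 2*1))**2) + 31118 = (-10408*(-1/28324) + (1*(1 + 2))**2) + 31118 = (2602/7081 + (1*3)**2) + 31118 = (2602/7081 + 3**2) + 31118 = (2602/7081 + 9) + 31118 = 66331/7081 + 31118 = 220412889/7081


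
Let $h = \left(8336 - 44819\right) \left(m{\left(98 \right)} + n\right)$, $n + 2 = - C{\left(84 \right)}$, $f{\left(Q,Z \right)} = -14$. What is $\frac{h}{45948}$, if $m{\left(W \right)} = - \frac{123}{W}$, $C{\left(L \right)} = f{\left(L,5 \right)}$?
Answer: $- \frac{12805533}{1500968} \approx -8.5315$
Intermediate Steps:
$C{\left(L \right)} = -14$
$n = 12$ ($n = -2 - -14 = -2 + 14 = 12$)
$h = - \frac{38416599}{98}$ ($h = \left(8336 - 44819\right) \left(- \frac{123}{98} + 12\right) = - 36483 \left(\left(-123\right) \frac{1}{98} + 12\right) = - 36483 \left(- \frac{123}{98} + 12\right) = \left(-36483\right) \frac{1053}{98} = - \frac{38416599}{98} \approx -3.9201 \cdot 10^{5}$)
$\frac{h}{45948} = - \frac{38416599}{98 \cdot 45948} = \left(- \frac{38416599}{98}\right) \frac{1}{45948} = - \frac{12805533}{1500968}$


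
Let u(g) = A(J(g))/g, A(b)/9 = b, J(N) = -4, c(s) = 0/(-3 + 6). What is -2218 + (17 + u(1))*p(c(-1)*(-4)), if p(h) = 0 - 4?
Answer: -2142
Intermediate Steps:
c(s) = 0 (c(s) = 0/3 = (⅓)*0 = 0)
A(b) = 9*b
u(g) = -36/g (u(g) = (9*(-4))/g = -36/g)
p(h) = -4
-2218 + (17 + u(1))*p(c(-1)*(-4)) = -2218 + (17 - 36/1)*(-4) = -2218 + (17 - 36*1)*(-4) = -2218 + (17 - 36)*(-4) = -2218 - 19*(-4) = -2218 + 76 = -2142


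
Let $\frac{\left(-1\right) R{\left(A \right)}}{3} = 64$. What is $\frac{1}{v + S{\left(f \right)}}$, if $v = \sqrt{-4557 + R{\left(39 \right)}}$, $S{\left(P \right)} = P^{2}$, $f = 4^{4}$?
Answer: $\frac{65536}{4294972045} - \frac{i \sqrt{4749}}{4294972045} \approx 1.5259 \cdot 10^{-5} - 1.6045 \cdot 10^{-8} i$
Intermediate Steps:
$R{\left(A \right)} = -192$ ($R{\left(A \right)} = \left(-3\right) 64 = -192$)
$f = 256$
$v = i \sqrt{4749}$ ($v = \sqrt{-4557 - 192} = \sqrt{-4749} = i \sqrt{4749} \approx 68.913 i$)
$\frac{1}{v + S{\left(f \right)}} = \frac{1}{i \sqrt{4749} + 256^{2}} = \frac{1}{i \sqrt{4749} + 65536} = \frac{1}{65536 + i \sqrt{4749}}$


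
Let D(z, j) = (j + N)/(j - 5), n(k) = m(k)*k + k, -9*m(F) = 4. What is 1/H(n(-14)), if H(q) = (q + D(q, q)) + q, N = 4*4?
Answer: -1035/16766 ≈ -0.061732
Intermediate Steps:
m(F) = -4/9 (m(F) = -⅑*4 = -4/9)
N = 16
n(k) = 5*k/9 (n(k) = -4*k/9 + k = 5*k/9)
D(z, j) = (16 + j)/(-5 + j) (D(z, j) = (j + 16)/(j - 5) = (16 + j)/(-5 + j))
H(q) = 2*q + (16 + q)/(-5 + q) (H(q) = (q + (16 + q)/(-5 + q)) + q = 2*q + (16 + q)/(-5 + q))
1/H(n(-14)) = 1/((16 + (5/9)*(-14) + 2*((5/9)*(-14))*(-5 + (5/9)*(-14)))/(-5 + (5/9)*(-14))) = 1/((16 - 70/9 + 2*(-70/9)*(-5 - 70/9))/(-5 - 70/9)) = 1/((16 - 70/9 + 2*(-70/9)*(-115/9))/(-115/9)) = 1/(-9*(16 - 70/9 + 16100/81)/115) = 1/(-9/115*16766/81) = 1/(-16766/1035) = -1035/16766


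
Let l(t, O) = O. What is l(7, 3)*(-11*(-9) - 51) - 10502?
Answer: -10358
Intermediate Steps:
l(7, 3)*(-11*(-9) - 51) - 10502 = 3*(-11*(-9) - 51) - 10502 = 3*(99 - 51) - 10502 = 3*48 - 10502 = 144 - 10502 = -10358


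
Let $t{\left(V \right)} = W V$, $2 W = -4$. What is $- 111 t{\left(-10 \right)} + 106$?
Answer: $-2114$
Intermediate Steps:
$W = -2$ ($W = \frac{1}{2} \left(-4\right) = -2$)
$t{\left(V \right)} = - 2 V$
$- 111 t{\left(-10 \right)} + 106 = - 111 \left(\left(-2\right) \left(-10\right)\right) + 106 = \left(-111\right) 20 + 106 = -2220 + 106 = -2114$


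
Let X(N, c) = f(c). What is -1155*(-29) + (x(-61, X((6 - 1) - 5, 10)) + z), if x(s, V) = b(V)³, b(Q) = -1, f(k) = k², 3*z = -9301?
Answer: 91181/3 ≈ 30394.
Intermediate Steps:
z = -9301/3 (z = (⅓)*(-9301) = -9301/3 ≈ -3100.3)
X(N, c) = c²
x(s, V) = -1 (x(s, V) = (-1)³ = -1)
-1155*(-29) + (x(-61, X((6 - 1) - 5, 10)) + z) = -1155*(-29) + (-1 - 9301/3) = 33495 - 9304/3 = 91181/3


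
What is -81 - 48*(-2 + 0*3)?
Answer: 15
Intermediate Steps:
-81 - 48*(-2 + 0*3) = -81 - 48*(-2 + 0) = -81 - 48*(-2) = -81 + 96 = 15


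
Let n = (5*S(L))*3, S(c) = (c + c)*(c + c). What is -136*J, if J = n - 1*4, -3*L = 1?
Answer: -1088/3 ≈ -362.67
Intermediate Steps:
L = -⅓ (L = -⅓*1 = -⅓ ≈ -0.33333)
S(c) = 4*c² (S(c) = (2*c)*(2*c) = 4*c²)
n = 20/3 (n = (5*(4*(-⅓)²))*3 = (5*(4*(⅑)))*3 = (5*(4/9))*3 = (20/9)*3 = 20/3 ≈ 6.6667)
J = 8/3 (J = 20/3 - 1*4 = 20/3 - 4 = 8/3 ≈ 2.6667)
-136*J = -136*8/3 = -1088/3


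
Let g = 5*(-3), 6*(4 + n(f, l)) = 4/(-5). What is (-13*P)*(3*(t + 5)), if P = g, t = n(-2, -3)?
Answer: 507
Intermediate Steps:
n(f, l) = -62/15 (n(f, l) = -4 + (4/(-5))/6 = -4 + (4*(-⅕))/6 = -4 + (⅙)*(-⅘) = -4 - 2/15 = -62/15)
t = -62/15 ≈ -4.1333
g = -15
P = -15
(-13*P)*(3*(t + 5)) = (-13*(-15))*(3*(-62/15 + 5)) = 195*(3*(13/15)) = 195*(13/5) = 507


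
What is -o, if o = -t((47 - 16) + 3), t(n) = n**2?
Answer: 1156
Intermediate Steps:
o = -1156 (o = -((47 - 16) + 3)**2 = -(31 + 3)**2 = -1*34**2 = -1*1156 = -1156)
-o = -1*(-1156) = 1156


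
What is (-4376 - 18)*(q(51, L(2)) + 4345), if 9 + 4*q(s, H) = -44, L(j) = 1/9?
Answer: -38067419/2 ≈ -1.9034e+7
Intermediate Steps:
L(j) = ⅑
q(s, H) = -53/4 (q(s, H) = -9/4 + (¼)*(-44) = -9/4 - 11 = -53/4)
(-4376 - 18)*(q(51, L(2)) + 4345) = (-4376 - 18)*(-53/4 + 4345) = -4394*17327/4 = -38067419/2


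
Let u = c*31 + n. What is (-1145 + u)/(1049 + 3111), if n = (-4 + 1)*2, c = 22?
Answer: -469/4160 ≈ -0.11274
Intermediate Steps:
n = -6 (n = -3*2 = -6)
u = 676 (u = 22*31 - 6 = 682 - 6 = 676)
(-1145 + u)/(1049 + 3111) = (-1145 + 676)/(1049 + 3111) = -469/4160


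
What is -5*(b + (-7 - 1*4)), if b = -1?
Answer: 60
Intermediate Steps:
-5*(b + (-7 - 1*4)) = -5*(-1 + (-7 - 1*4)) = -5*(-1 + (-7 - 4)) = -5*(-1 - 11) = -5*(-12) = 60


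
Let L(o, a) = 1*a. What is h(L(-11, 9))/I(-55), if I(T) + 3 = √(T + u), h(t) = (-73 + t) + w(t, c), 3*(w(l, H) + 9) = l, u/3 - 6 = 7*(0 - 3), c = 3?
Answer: 210/109 + 700*I/109 ≈ 1.9266 + 6.422*I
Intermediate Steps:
L(o, a) = a
u = -45 (u = 18 + 3*(7*(0 - 3)) = 18 + 3*(7*(-3)) = 18 + 3*(-21) = 18 - 63 = -45)
w(l, H) = -9 + l/3
h(t) = -82 + 4*t/3 (h(t) = (-73 + t) + (-9 + t/3) = -82 + 4*t/3)
I(T) = -3 + √(-45 + T) (I(T) = -3 + √(T - 45) = -3 + √(-45 + T))
h(L(-11, 9))/I(-55) = (-82 + (4/3)*9)/(-3 + √(-45 - 55)) = (-82 + 12)/(-3 + √(-100)) = -70*(-3 - 10*I)/109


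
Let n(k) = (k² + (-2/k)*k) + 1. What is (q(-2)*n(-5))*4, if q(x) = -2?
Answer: -192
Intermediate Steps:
n(k) = -1 + k² (n(k) = (k² - 2) + 1 = (-2 + k²) + 1 = -1 + k²)
(q(-2)*n(-5))*4 = -2*(-1 + (-5)²)*4 = -2*(-1 + 25)*4 = -2*24*4 = -48*4 = -192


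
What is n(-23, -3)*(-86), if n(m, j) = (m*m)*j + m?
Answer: 138460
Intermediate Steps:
n(m, j) = m + j*m² (n(m, j) = m²*j + m = j*m² + m = m + j*m²)
n(-23, -3)*(-86) = -23*(1 - 3*(-23))*(-86) = -23*(1 + 69)*(-86) = -23*70*(-86) = -1610*(-86) = 138460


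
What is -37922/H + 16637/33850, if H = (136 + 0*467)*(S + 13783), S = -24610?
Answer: 6445294091/12460794300 ≈ 0.51725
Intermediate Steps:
H = -1472472 (H = (136 + 0*467)*(-24610 + 13783) = (136 + 0)*(-10827) = 136*(-10827) = -1472472)
-37922/H + 16637/33850 = -37922/(-1472472) + 16637/33850 = -37922*(-1/1472472) + 16637*(1/33850) = 18961/736236 + 16637/33850 = 6445294091/12460794300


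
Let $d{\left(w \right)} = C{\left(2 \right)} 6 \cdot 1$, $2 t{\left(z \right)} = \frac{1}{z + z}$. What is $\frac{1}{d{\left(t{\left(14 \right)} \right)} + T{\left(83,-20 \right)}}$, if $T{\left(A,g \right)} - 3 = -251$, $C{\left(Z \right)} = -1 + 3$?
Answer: $- \frac{1}{236} \approx -0.0042373$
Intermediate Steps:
$C{\left(Z \right)} = 2$
$T{\left(A,g \right)} = -248$ ($T{\left(A,g \right)} = 3 - 251 = -248$)
$t{\left(z \right)} = \frac{1}{4 z}$ ($t{\left(z \right)} = \frac{1}{2 \left(z + z\right)} = \frac{1}{2 \cdot 2 z} = \frac{\frac{1}{2} \frac{1}{z}}{2} = \frac{1}{4 z}$)
$d{\left(w \right)} = 12$ ($d{\left(w \right)} = 2 \cdot 6 \cdot 1 = 12 \cdot 1 = 12$)
$\frac{1}{d{\left(t{\left(14 \right)} \right)} + T{\left(83,-20 \right)}} = \frac{1}{12 - 248} = \frac{1}{-236} = - \frac{1}{236}$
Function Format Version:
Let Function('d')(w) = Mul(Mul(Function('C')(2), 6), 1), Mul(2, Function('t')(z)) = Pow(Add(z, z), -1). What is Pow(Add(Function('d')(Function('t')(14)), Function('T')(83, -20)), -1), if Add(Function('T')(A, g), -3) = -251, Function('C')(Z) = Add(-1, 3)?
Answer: Rational(-1, 236) ≈ -0.0042373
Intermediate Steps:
Function('C')(Z) = 2
Function('T')(A, g) = -248 (Function('T')(A, g) = Add(3, -251) = -248)
Function('t')(z) = Mul(Rational(1, 4), Pow(z, -1)) (Function('t')(z) = Mul(Rational(1, 2), Pow(Add(z, z), -1)) = Mul(Rational(1, 2), Pow(Mul(2, z), -1)) = Mul(Rational(1, 2), Mul(Rational(1, 2), Pow(z, -1))) = Mul(Rational(1, 4), Pow(z, -1)))
Function('d')(w) = 12 (Function('d')(w) = Mul(Mul(2, 6), 1) = Mul(12, 1) = 12)
Pow(Add(Function('d')(Function('t')(14)), Function('T')(83, -20)), -1) = Pow(Add(12, -248), -1) = Pow(-236, -1) = Rational(-1, 236)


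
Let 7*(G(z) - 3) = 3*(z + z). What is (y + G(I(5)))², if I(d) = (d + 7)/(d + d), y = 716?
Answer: 635090401/1225 ≈ 5.1844e+5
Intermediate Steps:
I(d) = (7 + d)/(2*d) (I(d) = (7 + d)/((2*d)) = (7 + d)*(1/(2*d)) = (7 + d)/(2*d))
G(z) = 3 + 6*z/7 (G(z) = 3 + (3*(z + z))/7 = 3 + (3*(2*z))/7 = 3 + (6*z)/7 = 3 + 6*z/7)
(y + G(I(5)))² = (716 + (3 + 6*((½)*(7 + 5)/5)/7))² = (716 + (3 + 6*((½)*(⅕)*12)/7))² = (716 + (3 + (6/7)*(6/5)))² = (716 + (3 + 36/35))² = (716 + 141/35)² = (25201/35)² = 635090401/1225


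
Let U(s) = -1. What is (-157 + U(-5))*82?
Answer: -12956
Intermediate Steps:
(-157 + U(-5))*82 = (-157 - 1)*82 = -158*82 = -12956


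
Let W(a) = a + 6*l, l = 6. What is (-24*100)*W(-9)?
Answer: -64800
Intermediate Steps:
W(a) = 36 + a (W(a) = a + 6*6 = a + 36 = 36 + a)
(-24*100)*W(-9) = (-24*100)*(36 - 9) = -2400*27 = -64800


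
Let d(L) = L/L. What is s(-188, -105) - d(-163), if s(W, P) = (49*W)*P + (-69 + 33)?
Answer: 967223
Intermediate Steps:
d(L) = 1
s(W, P) = -36 + 49*P*W (s(W, P) = 49*P*W - 36 = -36 + 49*P*W)
s(-188, -105) - d(-163) = (-36 + 49*(-105)*(-188)) - 1*1 = (-36 + 967260) - 1 = 967224 - 1 = 967223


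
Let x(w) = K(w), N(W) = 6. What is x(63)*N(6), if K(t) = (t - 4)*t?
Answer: 22302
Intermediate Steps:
K(t) = t*(-4 + t) (K(t) = (-4 + t)*t = t*(-4 + t))
x(w) = w*(-4 + w)
x(63)*N(6) = (63*(-4 + 63))*6 = (63*59)*6 = 3717*6 = 22302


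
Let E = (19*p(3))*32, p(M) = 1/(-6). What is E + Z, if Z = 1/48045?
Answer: -1622853/16015 ≈ -101.33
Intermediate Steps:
Z = 1/48045 ≈ 2.0814e-5
p(M) = -⅙
E = -304/3 (E = (19*(-⅙))*32 = -19/6*32 = -304/3 ≈ -101.33)
E + Z = -304/3 + 1/48045 = -1622853/16015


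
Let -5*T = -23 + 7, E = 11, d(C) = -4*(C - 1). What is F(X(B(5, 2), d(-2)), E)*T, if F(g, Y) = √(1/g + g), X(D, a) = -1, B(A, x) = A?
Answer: 16*I*√2/5 ≈ 4.5255*I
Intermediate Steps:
d(C) = 4 - 4*C (d(C) = -4*(-1 + C) = 4 - 4*C)
T = 16/5 (T = -(-23 + 7)/5 = -⅕*(-16) = 16/5 ≈ 3.2000)
F(g, Y) = √(g + 1/g)
F(X(B(5, 2), d(-2)), E)*T = √(-1 + 1/(-1))*(16/5) = √(-1 - 1)*(16/5) = √(-2)*(16/5) = (I*√2)*(16/5) = 16*I*√2/5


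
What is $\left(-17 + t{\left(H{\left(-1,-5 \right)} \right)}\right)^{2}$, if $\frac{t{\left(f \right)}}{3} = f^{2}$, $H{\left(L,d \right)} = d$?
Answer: $3364$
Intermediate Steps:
$t{\left(f \right)} = 3 f^{2}$
$\left(-17 + t{\left(H{\left(-1,-5 \right)} \right)}\right)^{2} = \left(-17 + 3 \left(-5\right)^{2}\right)^{2} = \left(-17 + 3 \cdot 25\right)^{2} = \left(-17 + 75\right)^{2} = 58^{2} = 3364$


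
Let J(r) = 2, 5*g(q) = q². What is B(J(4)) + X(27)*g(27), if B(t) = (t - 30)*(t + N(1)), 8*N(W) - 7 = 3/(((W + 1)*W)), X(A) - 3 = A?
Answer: 17153/4 ≈ 4288.3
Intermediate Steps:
g(q) = q²/5
X(A) = 3 + A
N(W) = 7/8 + 3/(8*W*(1 + W)) (N(W) = 7/8 + (3/(((W + 1)*W)))/8 = 7/8 + (3/(((1 + W)*W)))/8 = 7/8 + (3/((W*(1 + W))))/8 = 7/8 + (3*(1/(W*(1 + W))))/8 = 7/8 + (3/(W*(1 + W)))/8 = 7/8 + 3/(8*W*(1 + W)))
B(t) = (-30 + t)*(17/16 + t) (B(t) = (t - 30)*(t + (⅛)*(3 + 7*1 + 7*1²)/(1*(1 + 1))) = (-30 + t)*(t + (⅛)*1*(3 + 7 + 7*1)/2) = (-30 + t)*(t + (⅛)*1*(½)*(3 + 7 + 7)) = (-30 + t)*(t + (⅛)*1*(½)*17) = (-30 + t)*(t + 17/16) = (-30 + t)*(17/16 + t))
B(J(4)) + X(27)*g(27) = (-255/8 + 2² - 463/16*2) + (3 + 27)*((⅕)*27²) = (-255/8 + 4 - 463/8) + 30*((⅕)*729) = -343/4 + 30*(729/5) = -343/4 + 4374 = 17153/4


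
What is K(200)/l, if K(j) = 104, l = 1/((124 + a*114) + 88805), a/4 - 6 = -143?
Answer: 2751528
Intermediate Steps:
a = -548 (a = 24 + 4*(-143) = 24 - 572 = -548)
l = 1/26457 (l = 1/((124 - 548*114) + 88805) = 1/((124 - 62472) + 88805) = 1/(-62348 + 88805) = 1/26457 ≈ 3.7797e-5)
K(200)/l = 104/(1/26457) = 104*26457 = 2751528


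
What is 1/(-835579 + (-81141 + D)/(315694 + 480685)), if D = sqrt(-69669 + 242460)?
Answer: -529940569936463578/442807265481216624601933 - 2389137*sqrt(19199)/442807265481216624601933 ≈ -1.1968e-6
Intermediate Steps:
D = 3*sqrt(19199) (D = sqrt(172791) = 3*sqrt(19199) ≈ 415.68)
1/(-835579 + (-81141 + D)/(315694 + 480685)) = 1/(-835579 + (-81141 + 3*sqrt(19199))/(315694 + 480685)) = 1/(-835579 + (-81141 + 3*sqrt(19199))/796379) = 1/(-835579 + (-81141 + 3*sqrt(19199))*(1/796379)) = 1/(-835579 + (-81141/796379 + 3*sqrt(19199)/796379)) = 1/(-665437649582/796379 + 3*sqrt(19199)/796379)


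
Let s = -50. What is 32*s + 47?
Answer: -1553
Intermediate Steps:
32*s + 47 = 32*(-50) + 47 = -1600 + 47 = -1553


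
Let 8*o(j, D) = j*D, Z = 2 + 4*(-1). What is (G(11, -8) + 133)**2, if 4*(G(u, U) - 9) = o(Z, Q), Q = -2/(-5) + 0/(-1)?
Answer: 32251041/1600 ≈ 20157.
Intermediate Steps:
Q = 2/5 (Q = -2*(-1/5) + 0*(-1) = 2/5 + 0 = 2/5 ≈ 0.40000)
Z = -2 (Z = 2 - 4 = -2)
o(j, D) = D*j/8 (o(j, D) = (j*D)/8 = (D*j)/8 = D*j/8)
G(u, U) = 359/40 (G(u, U) = 9 + ((1/8)*(2/5)*(-2))/4 = 9 + (1/4)*(-1/10) = 9 - 1/40 = 359/40)
(G(11, -8) + 133)**2 = (359/40 + 133)**2 = (5679/40)**2 = 32251041/1600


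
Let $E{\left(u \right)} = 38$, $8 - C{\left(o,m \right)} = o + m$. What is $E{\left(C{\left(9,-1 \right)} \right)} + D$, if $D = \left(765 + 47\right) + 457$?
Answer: $1307$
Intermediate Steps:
$D = 1269$ ($D = 812 + 457 = 1269$)
$C{\left(o,m \right)} = 8 - m - o$ ($C{\left(o,m \right)} = 8 - \left(o + m\right) = 8 - \left(m + o\right) = 8 - m - o$)
$E{\left(C{\left(9,-1 \right)} \right)} + D = 38 + 1269 = 1307$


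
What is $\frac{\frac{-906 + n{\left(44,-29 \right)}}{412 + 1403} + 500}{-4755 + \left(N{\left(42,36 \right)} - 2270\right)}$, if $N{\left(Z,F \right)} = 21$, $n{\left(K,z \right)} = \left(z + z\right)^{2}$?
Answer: $- \frac{454979}{6356130} \approx -0.071581$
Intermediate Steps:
$n{\left(K,z \right)} = 4 z^{2}$ ($n{\left(K,z \right)} = \left(2 z\right)^{2} = 4 z^{2}$)
$\frac{\frac{-906 + n{\left(44,-29 \right)}}{412 + 1403} + 500}{-4755 + \left(N{\left(42,36 \right)} - 2270\right)} = \frac{\frac{-906 + 4 \left(-29\right)^{2}}{412 + 1403} + 500}{-4755 + \left(21 - 2270\right)} = \frac{\frac{-906 + 4 \cdot 841}{1815} + 500}{-4755 - 2249} = \frac{\left(-906 + 3364\right) \frac{1}{1815} + 500}{-7004} = \left(2458 \cdot \frac{1}{1815} + 500\right) \left(- \frac{1}{7004}\right) = \left(\frac{2458}{1815} + 500\right) \left(- \frac{1}{7004}\right) = \frac{909958}{1815} \left(- \frac{1}{7004}\right) = - \frac{454979}{6356130}$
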